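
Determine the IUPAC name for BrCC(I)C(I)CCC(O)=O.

The longest chain bearing the –COOH group is 6 carbons long (hexane).
A carboxylic acid (terminal –COOH) is the principal characteristic group, giving the suffix -oic acid.
Number the chain so that the carboxylic acid carbon is C-1 by definition.
With this numbering: a bromo group at C-6; iodo groups at C-4 and C-5.
The substituents are ordered alphabetically, ignoring any di-/tri- multipliers.
Putting it together: 6-bromo-4,5-diiodohexanoic acid.

6-bromo-4,5-diiodohexanoic acid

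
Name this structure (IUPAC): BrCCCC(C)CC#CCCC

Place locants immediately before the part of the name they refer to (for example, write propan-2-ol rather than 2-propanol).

The longest chain bearing the multiple bond is 10 carbons long (decane).
A C≡C triple bond in the chain gives the infix -yne-.
Choose the numbering such that numbering from this end puts the triple bond at C-4 rather than C-6.
With this numbering: the triple bond between C-4 and C-5; a bromo group at C-10; a methyl group at C-7.
The substituents are ordered alphabetically, ignoring any di-/tri- multipliers.
The name is 10-bromo-7-methyldec-4-yne.

10-bromo-7-methyldec-4-yne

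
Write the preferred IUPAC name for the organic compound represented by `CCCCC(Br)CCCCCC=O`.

Counting along the main chain through the –CHO group gives 11 carbons: the parent is undecane.
The principal characteristic group is an aldehyde (terminal –CHO), named with the suffix -al.
The numbering direction is chosen so that the aldehyde carbon is C-1 by definition.
This places a bromo group at C-7.
Assembling the pieces gives 7-bromoundecanal.

7-bromoundecanal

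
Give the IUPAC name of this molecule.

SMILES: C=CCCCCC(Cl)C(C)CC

The longest chain bearing the multiple bond is 10 carbons long (decane).
There is one C=C double bond, indicated by the ending -ene.
Number the chain so that numbering from this end puts the double bond at C-1 rather than C-9.
This places the double bond between C-1 and C-2; a chloro group at C-7; a methyl group at C-8.
Prefixes are listed alphabetically: chloro, methyl.
Putting it together: 7-chloro-8-methyldec-1-ene.

7-chloro-8-methyldec-1-ene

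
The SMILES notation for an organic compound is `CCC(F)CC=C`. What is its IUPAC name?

4-fluorohex-1-ene

Counting along the main chain through the multiple bond gives 6 carbons: the parent is hexane.
A C=C double bond in the chain gives the infix -ene-.
The numbering direction is chosen so that numbering from this end puts the double bond at C-1 rather than C-5.
That gives the double bond between C-1 and C-2; a fluoro group at C-4.
Assembling the pieces gives 4-fluorohex-1-ene.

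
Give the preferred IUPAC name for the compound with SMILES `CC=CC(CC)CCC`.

4-ethylhept-2-ene

The longest chain bearing the multiple bond is 7 carbons long (heptane).
A C=C double bond in the chain gives the infix -ene-.
Number the chain so that numbering from this end puts the double bond at C-2 rather than C-5.
That gives the double bond between C-2 and C-3; an ethyl group at C-4.
Assembling the pieces gives 4-ethylhept-2-ene.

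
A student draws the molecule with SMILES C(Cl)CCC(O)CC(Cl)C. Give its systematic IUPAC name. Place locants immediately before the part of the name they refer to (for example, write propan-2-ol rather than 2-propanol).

The longest carbon chain that includes the –OH group has 7 carbons, so the parent hydride is heptane.
The highest-priority functional group is an alcohol (–OH), so the name ends in -ol.
Choose the numbering such that the substituent locant set {1,6} is lower than {2,7} at the first point of difference.
This places the hydroxyl at C-4; chloro groups at C-1 and C-6.
Assembling the pieces gives 1,6-dichloroheptan-4-ol.

1,6-dichloroheptan-4-ol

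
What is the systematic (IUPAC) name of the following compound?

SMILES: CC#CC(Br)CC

4-bromohex-2-yne

Counting along the main chain through the multiple bond gives 6 carbons: the parent is hexane.
A C≡C triple bond in the chain gives the infix -yne-.
Number the chain so that numbering from this end puts the triple bond at C-2 rather than C-4.
With this numbering: the triple bond between C-2 and C-3; a bromo group at C-4.
The name is 4-bromohex-2-yne.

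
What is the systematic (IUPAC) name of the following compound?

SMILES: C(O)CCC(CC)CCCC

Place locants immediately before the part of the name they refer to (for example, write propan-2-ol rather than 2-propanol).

4-ethyloctan-1-ol

The longest carbon chain that includes the –OH group has 8 carbons, so the parent hydride is octane.
An alcohol (–OH) is the principal characteristic group, giving the suffix -ol.
Number the chain so that numbering from this end puts the hydroxyl group at C-1 rather than C-8.
With this numbering: the hydroxyl at C-1; an ethyl group at C-4.
The name is 4-ethyloctan-1-ol.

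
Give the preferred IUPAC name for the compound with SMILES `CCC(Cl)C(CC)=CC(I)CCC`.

The longest carbon chain that includes the multiple bond has 9 carbons, so the parent hydride is nonane.
A C=C double bond in the chain gives the infix -ene-.
The numbering direction is chosen so that numbering from this end puts the double bond at C-4 rather than C-5.
With this numbering: the double bond between C-4 and C-5; a chloro group at C-3; an ethyl group at C-4; an iodo group at C-6.
The substituents are ordered alphabetically, ignoring any di-/tri- multipliers.
Assembling the pieces gives 3-chloro-4-ethyl-6-iodonon-4-ene.

3-chloro-4-ethyl-6-iodonon-4-ene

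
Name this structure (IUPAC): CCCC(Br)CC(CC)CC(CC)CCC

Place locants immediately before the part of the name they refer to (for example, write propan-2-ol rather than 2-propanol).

4-bromo-6,8-diethylundecane

The longest continuous carbon chain has 11 atoms, so the parent hydride is undecane.
The numbering direction is chosen so that the locant sets are identical either way, so the alphabetically earlier bromo substituent takes the lower locant (4 rather than 8).
This places a bromo group at C-4; ethyl groups at C-6 and C-8.
The substituents are ordered alphabetically, ignoring any di-/tri- multipliers.
Putting it together: 4-bromo-6,8-diethylundecane.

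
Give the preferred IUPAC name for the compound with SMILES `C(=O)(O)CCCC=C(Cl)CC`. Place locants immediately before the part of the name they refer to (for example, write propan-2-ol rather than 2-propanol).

6-chlorooct-5-enoic acid

Counting along the main chain through the –COOH group and the multiple bond gives 8 carbons: the parent is octane.
The principal characteristic group is a carboxylic acid (terminal –COOH), named with the suffix -oic acid.
A C=C double bond in the chain gives the infix -ene-.
Number the chain so that the carboxylic acid carbon is C-1 by definition.
This places the double bond between C-5 and C-6; a chloro group at C-6.
Assembling the pieces gives 6-chlorooct-5-enoic acid.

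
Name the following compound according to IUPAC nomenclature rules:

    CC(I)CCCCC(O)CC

The longest carbon chain that includes the –OH group has 9 carbons, so the parent hydride is nonane.
An alcohol (–OH) is the principal characteristic group, giving the suffix -ol.
Number the chain so that numbering from this end puts the hydroxyl group at C-3 rather than C-7.
This places the hydroxyl at C-3; an iodo group at C-8.
Assembling the pieces gives 8-iodononan-3-ol.

8-iodononan-3-ol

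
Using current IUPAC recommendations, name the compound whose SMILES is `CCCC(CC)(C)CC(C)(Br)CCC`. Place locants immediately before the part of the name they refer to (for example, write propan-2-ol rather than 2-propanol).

The parent chain contains 9 carbons (nonane).
Number the chain so that the locant sets are identical either way, so the alphabetically earlier bromo substituent takes the lower locant (4 rather than 6).
That gives a bromo group at C-4; an ethyl group at C-6; methyl groups at C-4 and C-6.
Prefixes are listed alphabetically: bromo, ethyl, methyl.
The name is 4-bromo-6-ethyl-4,6-dimethylnonane.

4-bromo-6-ethyl-4,6-dimethylnonane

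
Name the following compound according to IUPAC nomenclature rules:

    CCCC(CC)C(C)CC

4-ethyl-3-methylheptane

The parent chain contains 7 carbons (heptane).
Number the chain so that the substituent locant set {3,4} is lower than {4,5} at the first point of difference.
This places an ethyl group at C-4; a methyl group at C-3.
Prefixes are listed alphabetically: ethyl, methyl.
Assembling the pieces gives 4-ethyl-3-methylheptane.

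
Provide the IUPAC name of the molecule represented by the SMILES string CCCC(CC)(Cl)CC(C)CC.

5-chloro-5-ethyl-3-methyloctane

The longest continuous carbon chain has 8 atoms, so the parent hydride is octane.
Choose the numbering such that the substituent locant set {3,5,5} is lower than {4,4,6} at the first point of difference.
This places a chloro group at C-5; an ethyl group at C-5; a methyl group at C-3.
Substituent prefixes are cited in alphabetical order (multiplying prefixes like di-/tri- are ignored for ordering).
Putting it together: 5-chloro-5-ethyl-3-methyloctane.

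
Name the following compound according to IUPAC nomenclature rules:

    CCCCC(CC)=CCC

The longest chain bearing the multiple bond is 8 carbons long (octane).
The chain contains a C=C double bond, so the unsaturation ending is -ene.
Choose the numbering such that numbering from this end puts the double bond at C-3 rather than C-5.
That gives the double bond between C-3 and C-4; an ethyl group at C-4.
Putting it together: 4-ethyloct-3-ene.

4-ethyloct-3-ene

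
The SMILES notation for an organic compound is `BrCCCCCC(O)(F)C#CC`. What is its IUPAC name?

9-bromo-4-fluoronon-2-yn-4-ol

The longest carbon chain that includes the –OH group and the multiple bond has 9 carbons, so the parent hydride is nonane.
An alcohol (–OH) is the principal characteristic group, giving the suffix -ol.
The chain contains a C≡C triple bond, so the unsaturation ending is -yne.
Number the chain so that numbering from this end puts the hydroxyl group at C-4 rather than C-6.
With this numbering: the hydroxyl at C-4; the triple bond between C-2 and C-3; a bromo group at C-9; a fluoro group at C-4.
The substituents are ordered alphabetically, ignoring any di-/tri- multipliers.
The name is 9-bromo-4-fluoronon-2-yn-4-ol.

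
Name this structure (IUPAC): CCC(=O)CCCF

6-fluorohexan-3-one

The longest carbon chain that includes the carbonyl has 6 carbons, so the parent hydride is hexane.
The highest-priority functional group is a ketone (C=O on an internal carbon), so the name ends in -one.
Choose the numbering such that numbering from this end puts the carbonyl group at C-3 rather than C-4.
With this numbering: the carbonyl at C-3; a fluoro group at C-6.
Putting it together: 6-fluorohexan-3-one.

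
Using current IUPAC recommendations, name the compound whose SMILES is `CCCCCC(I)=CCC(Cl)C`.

2-chloro-5-iododec-4-ene

Counting along the main chain through the multiple bond gives 10 carbons: the parent is decane.
A C=C double bond in the chain gives the infix -ene-.
Number the chain so that numbering from this end puts the double bond at C-4 rather than C-6.
With this numbering: the double bond between C-4 and C-5; a chloro group at C-2; an iodo group at C-5.
The substituents are ordered alphabetically, ignoring any di-/tri- multipliers.
The name is 2-chloro-5-iododec-4-ene.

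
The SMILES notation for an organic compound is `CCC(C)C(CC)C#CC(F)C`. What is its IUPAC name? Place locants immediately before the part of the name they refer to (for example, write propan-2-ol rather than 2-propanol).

5-ethyl-2-fluoro-6-methyloct-3-yne

The longest carbon chain that includes the multiple bond has 8 carbons, so the parent hydride is octane.
A C≡C triple bond in the chain gives the infix -yne-.
Number the chain so that numbering from this end puts the triple bond at C-3 rather than C-5.
That gives the triple bond between C-3 and C-4; an ethyl group at C-5; a fluoro group at C-2; a methyl group at C-6.
Substituent prefixes are cited in alphabetical order (multiplying prefixes like di-/tri- are ignored for ordering).
Putting it together: 5-ethyl-2-fluoro-6-methyloct-3-yne.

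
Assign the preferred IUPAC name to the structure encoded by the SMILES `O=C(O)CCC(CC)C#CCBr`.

7-bromo-4-ethylhept-5-ynoic acid

The longest carbon chain that includes the –COOH group and the multiple bond has 7 carbons, so the parent hydride is heptane.
The principal characteristic group is a carboxylic acid (terminal –COOH), named with the suffix -oic acid.
A C≡C triple bond in the chain gives the infix -yne-.
Choose the numbering such that the carboxylic acid carbon is C-1 by definition.
That gives the triple bond between C-5 and C-6; a bromo group at C-7; an ethyl group at C-4.
The substituents are ordered alphabetically, ignoring any di-/tri- multipliers.
Assembling the pieces gives 7-bromo-4-ethylhept-5-ynoic acid.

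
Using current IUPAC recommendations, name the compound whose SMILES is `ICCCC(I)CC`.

The parent chain contains 6 carbons (hexane).
Choose the numbering such that the substituent locant set {1,4} is lower than {3,6} at the first point of difference.
This places iodo groups at C-1 and C-4.
The name is 1,4-diiodohexane.

1,4-diiodohexane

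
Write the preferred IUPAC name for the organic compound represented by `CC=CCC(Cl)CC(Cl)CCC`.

5,7-dichlorodec-2-ene

The longest chain bearing the multiple bond is 10 carbons long (decane).
A C=C double bond in the chain gives the infix -ene-.
Number the chain so that numbering from this end puts the double bond at C-2 rather than C-8.
This places the double bond between C-2 and C-3; chloro groups at C-5 and C-7.
The name is 5,7-dichlorodec-2-ene.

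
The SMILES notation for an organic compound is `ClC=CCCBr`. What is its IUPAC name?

4-bromo-1-chlorobut-1-ene

Counting along the main chain through the multiple bond gives 4 carbons: the parent is butane.
The chain contains a C=C double bond, so the unsaturation ending is -ene.
The numbering direction is chosen so that numbering from this end puts the double bond at C-1 rather than C-3.
That gives the double bond between C-1 and C-2; a bromo group at C-4; a chloro group at C-1.
The substituents are ordered alphabetically, ignoring any di-/tri- multipliers.
Putting it together: 4-bromo-1-chlorobut-1-ene.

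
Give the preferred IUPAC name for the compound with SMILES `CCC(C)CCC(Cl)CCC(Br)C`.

2-bromo-5-chloro-8-methyldecane

The longest carbon chain is 10 atoms: the parent is decane.
Choose the numbering such that the substituent locant set {2,5,8} is lower than {3,6,9} at the first point of difference.
With this numbering: a bromo group at C-2; a chloro group at C-5; a methyl group at C-8.
The substituents are ordered alphabetically, ignoring any di-/tri- multipliers.
Putting it together: 2-bromo-5-chloro-8-methyldecane.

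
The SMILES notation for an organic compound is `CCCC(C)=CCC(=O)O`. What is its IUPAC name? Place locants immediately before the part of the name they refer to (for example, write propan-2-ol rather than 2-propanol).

4-methylhept-3-enoic acid

The longest carbon chain that includes the –COOH group and the multiple bond has 7 carbons, so the parent hydride is heptane.
The highest-priority functional group is a carboxylic acid (terminal –COOH), so the name ends in -oic acid.
There is one C=C double bond, indicated by the ending -ene.
Number the chain so that the carboxylic acid carbon is C-1 by definition.
This places the double bond between C-3 and C-4; a methyl group at C-4.
Putting it together: 4-methylhept-3-enoic acid.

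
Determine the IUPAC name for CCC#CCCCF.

7-fluorohept-3-yne

Counting along the main chain through the multiple bond gives 7 carbons: the parent is heptane.
The chain contains a C≡C triple bond, so the unsaturation ending is -yne.
Number the chain so that numbering from this end puts the triple bond at C-3 rather than C-4.
That gives the triple bond between C-3 and C-4; a fluoro group at C-7.
Putting it together: 7-fluorohept-3-yne.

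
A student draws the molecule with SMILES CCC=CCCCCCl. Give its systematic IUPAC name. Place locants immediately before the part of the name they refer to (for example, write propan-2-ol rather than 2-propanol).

8-chlorooct-3-ene

The longest carbon chain that includes the multiple bond has 8 carbons, so the parent hydride is octane.
There is one C=C double bond, indicated by the ending -ene.
Choose the numbering such that numbering from this end puts the double bond at C-3 rather than C-5.
With this numbering: the double bond between C-3 and C-4; a chloro group at C-8.
The name is 8-chlorooct-3-ene.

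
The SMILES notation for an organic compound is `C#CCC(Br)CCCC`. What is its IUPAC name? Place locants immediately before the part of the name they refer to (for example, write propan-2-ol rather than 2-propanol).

The longest chain bearing the multiple bond is 8 carbons long (octane).
There is one C≡C triple bond, indicated by the ending -yne.
Choose the numbering such that numbering from this end puts the triple bond at C-1 rather than C-7.
This places the triple bond between C-1 and C-2; a bromo group at C-4.
Putting it together: 4-bromooct-1-yne.

4-bromooct-1-yne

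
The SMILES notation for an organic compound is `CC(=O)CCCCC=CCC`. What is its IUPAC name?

The longest carbon chain that includes the carbonyl and the multiple bond has 10 carbons, so the parent hydride is decane.
A ketone (C=O on an internal carbon) is the principal characteristic group, giving the suffix -one.
A C=C double bond in the chain gives the infix -ene-.
The numbering direction is chosen so that numbering from this end puts the carbonyl group at C-2 rather than C-9.
This places the carbonyl at C-2; the double bond between C-7 and C-8.
The name is dec-7-en-2-one.

dec-7-en-2-one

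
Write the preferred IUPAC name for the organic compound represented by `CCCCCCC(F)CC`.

3-fluorononane

The longest carbon chain is 9 atoms: the parent is nonane.
Choose the numbering such that the substituent locant set {3} is lower than {7} at the first point of difference.
This places a fluoro group at C-3.
Putting it together: 3-fluorononane.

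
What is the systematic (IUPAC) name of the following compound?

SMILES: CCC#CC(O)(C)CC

3-methylhept-4-yn-3-ol

The longest carbon chain that includes the –OH group and the multiple bond has 7 carbons, so the parent hydride is heptane.
The highest-priority functional group is an alcohol (–OH), so the name ends in -ol.
The chain contains a C≡C triple bond, so the unsaturation ending is -yne.
Choose the numbering such that numbering from this end puts the hydroxyl group at C-3 rather than C-5.
This places the hydroxyl at C-3; the triple bond between C-4 and C-5; a methyl group at C-3.
The name is 3-methylhept-4-yn-3-ol.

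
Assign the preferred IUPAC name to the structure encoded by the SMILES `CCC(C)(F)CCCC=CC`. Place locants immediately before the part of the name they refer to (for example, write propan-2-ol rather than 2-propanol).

7-fluoro-7-methylnon-2-ene

Counting along the main chain through the multiple bond gives 9 carbons: the parent is nonane.
There is one C=C double bond, indicated by the ending -ene.
Number the chain so that numbering from this end puts the double bond at C-2 rather than C-7.
With this numbering: the double bond between C-2 and C-3; a fluoro group at C-7; a methyl group at C-7.
Substituent prefixes are cited in alphabetical order (multiplying prefixes like di-/tri- are ignored for ordering).
The name is 7-fluoro-7-methylnon-2-ene.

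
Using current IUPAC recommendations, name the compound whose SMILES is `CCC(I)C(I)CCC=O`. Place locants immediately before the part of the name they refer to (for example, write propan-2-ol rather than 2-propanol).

Counting along the main chain through the –CHO group gives 7 carbons: the parent is heptane.
The principal characteristic group is an aldehyde (terminal –CHO), named with the suffix -al.
Number the chain so that the aldehyde carbon is C-1 by definition.
With this numbering: iodo groups at C-4 and C-5.
Putting it together: 4,5-diiodoheptanal.

4,5-diiodoheptanal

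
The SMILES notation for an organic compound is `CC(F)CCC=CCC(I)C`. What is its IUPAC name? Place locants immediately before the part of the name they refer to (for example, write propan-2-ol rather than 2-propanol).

Counting along the main chain through the multiple bond gives 9 carbons: the parent is nonane.
A C=C double bond in the chain gives the infix -ene-.
Choose the numbering such that numbering from this end puts the double bond at C-4 rather than C-5.
With this numbering: the double bond between C-4 and C-5; a fluoro group at C-8; an iodo group at C-2.
The substituents are ordered alphabetically, ignoring any di-/tri- multipliers.
Putting it together: 8-fluoro-2-iodonon-4-ene.

8-fluoro-2-iodonon-4-ene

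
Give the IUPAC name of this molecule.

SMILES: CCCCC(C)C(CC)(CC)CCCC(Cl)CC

The longest continuous carbon chain has 12 atoms, so the parent hydride is dodecane.
The numbering direction is chosen so that the substituent locant set {3,7,7,8} is lower than {5,6,6,10} at the first point of difference.
With this numbering: a chloro group at C-3; two ethyl groups at C-7; a methyl group at C-8.
Substituent prefixes are cited in alphabetical order (multiplying prefixes like di-/tri- are ignored for ordering).
Assembling the pieces gives 3-chloro-7,7-diethyl-8-methyldodecane.

3-chloro-7,7-diethyl-8-methyldodecane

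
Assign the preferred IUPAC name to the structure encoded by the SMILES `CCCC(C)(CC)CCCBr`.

The parent chain contains 7 carbons (heptane).
The numbering direction is chosen so that the substituent locant set {1,4,4} is lower than {4,4,7} at the first point of difference.
That gives a bromo group at C-1; an ethyl group at C-4; a methyl group at C-4.
Substituent prefixes are cited in alphabetical order (multiplying prefixes like di-/tri- are ignored for ordering).
Putting it together: 1-bromo-4-ethyl-4-methylheptane.

1-bromo-4-ethyl-4-methylheptane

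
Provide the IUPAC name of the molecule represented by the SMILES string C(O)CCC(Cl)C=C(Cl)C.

4,6-dichlorohept-5-en-1-ol

The longest chain bearing the –OH group and the multiple bond is 7 carbons long (heptane).
An alcohol (–OH) is the principal characteristic group, giving the suffix -ol.
There is one C=C double bond, indicated by the ending -ene.
Choose the numbering such that numbering from this end puts the hydroxyl group at C-1 rather than C-7.
This places the hydroxyl at C-1; the double bond between C-5 and C-6; chloro groups at C-4 and C-6.
The name is 4,6-dichlorohept-5-en-1-ol.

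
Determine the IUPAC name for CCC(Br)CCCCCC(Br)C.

The longest continuous carbon chain has 10 atoms, so the parent hydride is decane.
Number the chain so that the substituent locant set {2,8} is lower than {3,9} at the first point of difference.
That gives bromo groups at C-2 and C-8.
The name is 2,8-dibromodecane.

2,8-dibromodecane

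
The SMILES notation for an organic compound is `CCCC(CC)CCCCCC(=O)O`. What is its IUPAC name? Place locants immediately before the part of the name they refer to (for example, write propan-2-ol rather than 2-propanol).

7-ethyldecanoic acid

Counting along the main chain through the –COOH group gives 10 carbons: the parent is decane.
The principal characteristic group is a carboxylic acid (terminal –COOH), named with the suffix -oic acid.
Number the chain so that the carboxylic acid carbon is C-1 by definition.
This places an ethyl group at C-7.
Assembling the pieces gives 7-ethyldecanoic acid.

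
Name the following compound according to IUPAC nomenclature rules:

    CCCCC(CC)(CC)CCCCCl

1-chloro-5,5-diethylnonane

The parent chain contains 9 carbons (nonane).
Choose the numbering such that the substituent locant set {1,5,5} is lower than {5,5,9} at the first point of difference.
This places a chloro group at C-1; two ethyl groups at C-5.
Substituent prefixes are cited in alphabetical order (multiplying prefixes like di-/tri- are ignored for ordering).
Putting it together: 1-chloro-5,5-diethylnonane.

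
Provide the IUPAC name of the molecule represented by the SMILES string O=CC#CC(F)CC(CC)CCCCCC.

Counting along the main chain through the –CHO group and the multiple bond gives 12 carbons: the parent is dodecane.
An aldehyde (terminal –CHO) is the principal characteristic group, giving the suffix -al.
The chain contains a C≡C triple bond, so the unsaturation ending is -yne.
Number the chain so that the aldehyde carbon is C-1 by definition.
With this numbering: the triple bond between C-2 and C-3; an ethyl group at C-6; a fluoro group at C-4.
Substituent prefixes are cited in alphabetical order (multiplying prefixes like di-/tri- are ignored for ordering).
The name is 6-ethyl-4-fluorododec-2-ynal.

6-ethyl-4-fluorododec-2-ynal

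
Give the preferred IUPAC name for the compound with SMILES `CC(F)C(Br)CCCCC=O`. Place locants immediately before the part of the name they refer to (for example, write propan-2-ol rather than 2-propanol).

Counting along the main chain through the –CHO group gives 8 carbons: the parent is octane.
The principal characteristic group is an aldehyde (terminal –CHO), named with the suffix -al.
Number the chain so that the aldehyde carbon is C-1 by definition.
This places a bromo group at C-6; a fluoro group at C-7.
The substituents are ordered alphabetically, ignoring any di-/tri- multipliers.
Assembling the pieces gives 6-bromo-7-fluorooctanal.

6-bromo-7-fluorooctanal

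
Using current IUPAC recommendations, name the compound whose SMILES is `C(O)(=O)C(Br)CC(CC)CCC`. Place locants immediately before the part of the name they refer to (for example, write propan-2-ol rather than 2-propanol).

2-bromo-4-ethylheptanoic acid

The longest carbon chain that includes the –COOH group has 7 carbons, so the parent hydride is heptane.
A carboxylic acid (terminal –COOH) is the principal characteristic group, giving the suffix -oic acid.
The numbering direction is chosen so that the carboxylic acid carbon is C-1 by definition.
With this numbering: a bromo group at C-2; an ethyl group at C-4.
The substituents are ordered alphabetically, ignoring any di-/tri- multipliers.
Assembling the pieces gives 2-bromo-4-ethylheptanoic acid.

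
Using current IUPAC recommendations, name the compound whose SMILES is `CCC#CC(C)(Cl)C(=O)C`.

3-chloro-3-methylhept-4-yn-2-one

The longest carbon chain that includes the carbonyl and the multiple bond has 7 carbons, so the parent hydride is heptane.
A ketone (C=O on an internal carbon) is the principal characteristic group, giving the suffix -one.
There is one C≡C triple bond, indicated by the ending -yne.
Choose the numbering such that numbering from this end puts the carbonyl group at C-2 rather than C-6.
This places the carbonyl at C-2; the triple bond between C-4 and C-5; a chloro group at C-3; a methyl group at C-3.
Substituent prefixes are cited in alphabetical order (multiplying prefixes like di-/tri- are ignored for ordering).
Putting it together: 3-chloro-3-methylhept-4-yn-2-one.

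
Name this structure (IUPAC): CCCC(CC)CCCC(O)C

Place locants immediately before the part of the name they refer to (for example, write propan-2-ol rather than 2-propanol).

6-ethylnonan-2-ol

The longest chain bearing the –OH group is 9 carbons long (nonane).
The principal characteristic group is an alcohol (–OH), named with the suffix -ol.
Choose the numbering such that numbering from this end puts the hydroxyl group at C-2 rather than C-8.
This places the hydroxyl at C-2; an ethyl group at C-6.
Assembling the pieces gives 6-ethylnonan-2-ol.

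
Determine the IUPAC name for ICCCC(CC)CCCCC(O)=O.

The longest carbon chain that includes the –COOH group has 9 carbons, so the parent hydride is nonane.
The highest-priority functional group is a carboxylic acid (terminal –COOH), so the name ends in -oic acid.
Choose the numbering such that the carboxylic acid carbon is C-1 by definition.
This places an ethyl group at C-6; an iodo group at C-9.
Prefixes are listed alphabetically: ethyl, iodo.
The name is 6-ethyl-9-iodononanoic acid.

6-ethyl-9-iodononanoic acid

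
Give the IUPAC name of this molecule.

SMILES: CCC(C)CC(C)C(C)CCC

The longest continuous carbon chain has 9 atoms, so the parent hydride is nonane.
Number the chain so that the substituent locant set {3,5,6} is lower than {4,5,7} at the first point of difference.
With this numbering: methyl groups at C-3 and C-5 and C-6.
Assembling the pieces gives 3,5,6-trimethylnonane.

3,5,6-trimethylnonane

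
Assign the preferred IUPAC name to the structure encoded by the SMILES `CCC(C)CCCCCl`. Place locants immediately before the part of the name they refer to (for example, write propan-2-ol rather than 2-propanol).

The longest carbon chain is 7 atoms: the parent is heptane.
Number the chain so that the substituent locant set {1,5} is lower than {3,7} at the first point of difference.
This places a chloro group at C-1; a methyl group at C-5.
Substituent prefixes are cited in alphabetical order (multiplying prefixes like di-/tri- are ignored for ordering).
The name is 1-chloro-5-methylheptane.

1-chloro-5-methylheptane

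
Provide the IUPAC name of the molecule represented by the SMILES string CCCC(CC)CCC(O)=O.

4-ethylheptanoic acid

Counting along the main chain through the –COOH group gives 7 carbons: the parent is heptane.
The highest-priority functional group is a carboxylic acid (terminal –COOH), so the name ends in -oic acid.
Number the chain so that the carboxylic acid carbon is C-1 by definition.
That gives an ethyl group at C-4.
Putting it together: 4-ethylheptanoic acid.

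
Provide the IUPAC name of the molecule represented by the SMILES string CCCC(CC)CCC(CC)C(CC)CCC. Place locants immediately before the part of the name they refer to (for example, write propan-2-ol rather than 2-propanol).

The longest carbon chain is 11 atoms: the parent is undecane.
Choose the numbering such that the substituent locant set {4,5,8} is lower than {4,7,8} at the first point of difference.
With this numbering: ethyl groups at C-4 and C-5 and C-8.
Assembling the pieces gives 4,5,8-triethylundecane.

4,5,8-triethylundecane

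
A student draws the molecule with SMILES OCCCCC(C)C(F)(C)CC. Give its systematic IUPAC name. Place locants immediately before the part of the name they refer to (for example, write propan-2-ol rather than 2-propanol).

6-fluoro-5,6-dimethyloctan-1-ol

The longest chain bearing the –OH group is 8 carbons long (octane).
The highest-priority functional group is an alcohol (–OH), so the name ends in -ol.
Choose the numbering such that numbering from this end puts the hydroxyl group at C-1 rather than C-8.
This places the hydroxyl at C-1; a fluoro group at C-6; methyl groups at C-5 and C-6.
Substituent prefixes are cited in alphabetical order (multiplying prefixes like di-/tri- are ignored for ordering).
The name is 6-fluoro-5,6-dimethyloctan-1-ol.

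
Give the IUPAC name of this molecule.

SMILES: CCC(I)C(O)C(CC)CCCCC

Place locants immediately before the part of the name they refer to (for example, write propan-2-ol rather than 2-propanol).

Counting along the main chain through the –OH group gives 10 carbons: the parent is decane.
An alcohol (–OH) is the principal characteristic group, giving the suffix -ol.
The numbering direction is chosen so that numbering from this end puts the hydroxyl group at C-4 rather than C-7.
That gives the hydroxyl at C-4; an ethyl group at C-5; an iodo group at C-3.
The substituents are ordered alphabetically, ignoring any di-/tri- multipliers.
Putting it together: 5-ethyl-3-iododecan-4-ol.

5-ethyl-3-iododecan-4-ol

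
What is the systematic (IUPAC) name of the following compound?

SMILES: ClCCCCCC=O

6-chlorohexanal

Counting along the main chain through the –CHO group gives 6 carbons: the parent is hexane.
The principal characteristic group is an aldehyde (terminal –CHO), named with the suffix -al.
Choose the numbering such that the aldehyde carbon is C-1 by definition.
That gives a chloro group at C-6.
Putting it together: 6-chlorohexanal.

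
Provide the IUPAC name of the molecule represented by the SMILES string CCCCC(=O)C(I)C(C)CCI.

Counting along the main chain through the carbonyl gives 9 carbons: the parent is nonane.
A ketone (C=O on an internal carbon) is the principal characteristic group, giving the suffix -one.
Choose the numbering such that the substituent locant set {1,3,4} is lower than {6,7,9} at the first point of difference.
This places the carbonyl at C-5; iodo groups at C-1 and C-4; a methyl group at C-3.
Substituent prefixes are cited in alphabetical order (multiplying prefixes like di-/tri- are ignored for ordering).
Putting it together: 1,4-diiodo-3-methylnonan-5-one.

1,4-diiodo-3-methylnonan-5-one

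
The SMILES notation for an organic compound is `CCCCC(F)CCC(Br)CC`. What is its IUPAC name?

3-bromo-6-fluorodecane

The longest continuous carbon chain has 10 atoms, so the parent hydride is decane.
The numbering direction is chosen so that the substituent locant set {3,6} is lower than {5,8} at the first point of difference.
This places a bromo group at C-3; a fluoro group at C-6.
Substituent prefixes are cited in alphabetical order (multiplying prefixes like di-/tri- are ignored for ordering).
The name is 3-bromo-6-fluorodecane.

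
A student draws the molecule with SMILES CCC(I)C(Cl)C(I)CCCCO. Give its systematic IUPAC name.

6-chloro-5,7-diiodononan-1-ol

The longest carbon chain that includes the –OH group has 9 carbons, so the parent hydride is nonane.
An alcohol (–OH) is the principal characteristic group, giving the suffix -ol.
Choose the numbering such that numbering from this end puts the hydroxyl group at C-1 rather than C-9.
With this numbering: the hydroxyl at C-1; a chloro group at C-6; iodo groups at C-5 and C-7.
Prefixes are listed alphabetically: chloro, iodo.
Assembling the pieces gives 6-chloro-5,7-diiodononan-1-ol.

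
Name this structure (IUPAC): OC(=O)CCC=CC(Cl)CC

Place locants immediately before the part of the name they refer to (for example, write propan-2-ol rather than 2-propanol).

6-chlorooct-4-enoic acid

The longest carbon chain that includes the –COOH group and the multiple bond has 8 carbons, so the parent hydride is octane.
A carboxylic acid (terminal –COOH) is the principal characteristic group, giving the suffix -oic acid.
There is one C=C double bond, indicated by the ending -ene.
The numbering direction is chosen so that the carboxylic acid carbon is C-1 by definition.
That gives the double bond between C-4 and C-5; a chloro group at C-6.
Putting it together: 6-chlorooct-4-enoic acid.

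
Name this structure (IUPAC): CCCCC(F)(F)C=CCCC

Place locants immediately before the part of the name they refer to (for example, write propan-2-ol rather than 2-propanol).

The longest carbon chain that includes the multiple bond has 10 carbons, so the parent hydride is decane.
There is one C=C double bond, indicated by the ending -ene.
Choose the numbering such that numbering from this end puts the double bond at C-4 rather than C-6.
With this numbering: the double bond between C-4 and C-5; two fluoro groups at C-6.
Putting it together: 6,6-difluorodec-4-ene.

6,6-difluorodec-4-ene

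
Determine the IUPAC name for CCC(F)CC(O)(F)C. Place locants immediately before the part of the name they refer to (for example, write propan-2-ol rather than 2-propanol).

2,4-difluorohexan-2-ol

Counting along the main chain through the –OH group gives 6 carbons: the parent is hexane.
The highest-priority functional group is an alcohol (–OH), so the name ends in -ol.
Choose the numbering such that numbering from this end puts the hydroxyl group at C-2 rather than C-5.
This places the hydroxyl at C-2; fluoro groups at C-2 and C-4.
Assembling the pieces gives 2,4-difluorohexan-2-ol.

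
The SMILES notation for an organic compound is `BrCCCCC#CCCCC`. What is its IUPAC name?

1-bromodec-5-yne

The longest carbon chain that includes the multiple bond has 10 carbons, so the parent hydride is decane.
A C≡C triple bond in the chain gives the infix -yne-.
Choose the numbering such that the substituent locant set {1} is lower than {10} at the first point of difference.
With this numbering: the triple bond between C-5 and C-6; a bromo group at C-1.
Assembling the pieces gives 1-bromodec-5-yne.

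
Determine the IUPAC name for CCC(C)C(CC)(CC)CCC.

The longest carbon chain is 7 atoms: the parent is heptane.
Choose the numbering such that the substituent locant set {3,4,4} is lower than {4,4,5} at the first point of difference.
This places two ethyl groups at C-4; a methyl group at C-3.
The substituents are ordered alphabetically, ignoring any di-/tri- multipliers.
The name is 4,4-diethyl-3-methylheptane.

4,4-diethyl-3-methylheptane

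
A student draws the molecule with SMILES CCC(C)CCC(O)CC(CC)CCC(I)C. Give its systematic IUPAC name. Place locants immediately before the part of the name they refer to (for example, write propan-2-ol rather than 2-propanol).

Counting along the main chain through the –OH group gives 12 carbons: the parent is dodecane.
The highest-priority functional group is an alcohol (–OH), so the name ends in -ol.
The numbering direction is chosen so that numbering from this end puts the hydroxyl group at C-6 rather than C-7.
This places the hydroxyl at C-6; an ethyl group at C-8; an iodo group at C-11; a methyl group at C-3.
Substituent prefixes are cited in alphabetical order (multiplying prefixes like di-/tri- are ignored for ordering).
Assembling the pieces gives 8-ethyl-11-iodo-3-methyldodecan-6-ol.

8-ethyl-11-iodo-3-methyldodecan-6-ol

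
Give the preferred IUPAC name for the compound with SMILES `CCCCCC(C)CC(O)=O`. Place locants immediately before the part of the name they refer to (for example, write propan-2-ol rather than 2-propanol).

Counting along the main chain through the –COOH group gives 8 carbons: the parent is octane.
A carboxylic acid (terminal –COOH) is the principal characteristic group, giving the suffix -oic acid.
Number the chain so that the carboxylic acid carbon is C-1 by definition.
With this numbering: a methyl group at C-3.
The name is 3-methyloctanoic acid.

3-methyloctanoic acid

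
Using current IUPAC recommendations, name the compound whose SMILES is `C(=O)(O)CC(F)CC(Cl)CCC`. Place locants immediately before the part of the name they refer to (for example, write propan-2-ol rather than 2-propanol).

Counting along the main chain through the –COOH group gives 8 carbons: the parent is octane.
The principal characteristic group is a carboxylic acid (terminal –COOH), named with the suffix -oic acid.
Number the chain so that the carboxylic acid carbon is C-1 by definition.
That gives a chloro group at C-5; a fluoro group at C-3.
The substituents are ordered alphabetically, ignoring any di-/tri- multipliers.
Putting it together: 5-chloro-3-fluorooctanoic acid.

5-chloro-3-fluorooctanoic acid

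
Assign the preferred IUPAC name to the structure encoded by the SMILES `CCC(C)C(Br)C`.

The longest carbon chain is 5 atoms: the parent is pentane.
The numbering direction is chosen so that the substituent locant set {2,3} is lower than {3,4} at the first point of difference.
This places a bromo group at C-2; a methyl group at C-3.
Substituent prefixes are cited in alphabetical order (multiplying prefixes like di-/tri- are ignored for ordering).
The name is 2-bromo-3-methylpentane.

2-bromo-3-methylpentane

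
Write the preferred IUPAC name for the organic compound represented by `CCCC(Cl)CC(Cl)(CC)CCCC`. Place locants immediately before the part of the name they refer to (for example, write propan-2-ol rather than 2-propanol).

4,6-dichloro-6-ethyldecane

The longest carbon chain is 10 atoms: the parent is decane.
The numbering direction is chosen so that the substituent locant set {4,6,6} is lower than {5,5,7} at the first point of difference.
That gives chloro groups at C-4 and C-6; an ethyl group at C-6.
Prefixes are listed alphabetically: chloro, ethyl.
Putting it together: 4,6-dichloro-6-ethyldecane.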